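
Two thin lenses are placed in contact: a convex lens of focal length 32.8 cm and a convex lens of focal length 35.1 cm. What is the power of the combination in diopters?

P = +5.90 D

P₁ = 1/f₁ = 1/(0.328 m) = +3.049 D; P₂ = 1/f₂ = 1/(0.351 m) = +2.849 D.
For thin lenses in contact, P = P₁ + P₂ = (+3.049) + (+2.849) = +5.90 D.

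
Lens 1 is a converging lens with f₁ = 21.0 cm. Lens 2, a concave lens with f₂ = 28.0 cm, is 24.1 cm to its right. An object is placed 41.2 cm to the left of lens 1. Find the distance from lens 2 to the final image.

Lens 1: 1/d_i1 = 1/f₁ − 1/d_o1 = 1/(21.0) − 1/(41.2) = 0.02335, so d_i1 = 42.83 cm.
The intermediate image is 42.83 cm to the right of lens 1, which lies 18.73 cm to the right of lens 2 — a virtual object — so d_o2 = −18.73 cm.
Lens 2 is diverging, so f₂ = −28.0 cm.
Lens 2: 1/d_i2 = 1/f₂ − 1/d_o2 = 1/(-28.0) − 1/(-18.73) = 0.01768, so d_i2 = 56.6 cm.
The final image is real, 56.6 cm to the right of lens 2 (overall magnification ≈ -3.1).

56.6 cm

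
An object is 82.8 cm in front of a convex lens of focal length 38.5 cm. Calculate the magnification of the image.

m = -0.869

1/d_i = 1/f − 1/d_o = 1/(38.50) − 1/(82.8) = 0.01390, so d_i = 71.96 cm.
m = −d_i/d_o = −(71.96)/(82.8) = -0.869.
The image is real, inverted and reduced, on the far side of the lens.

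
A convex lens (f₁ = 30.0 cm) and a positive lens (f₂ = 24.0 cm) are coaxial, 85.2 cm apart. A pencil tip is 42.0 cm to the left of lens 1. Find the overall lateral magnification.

Lens 1: 1/d_i1 = 1/(30.0) − 1/(42.0) = 0.009524, so d_i1 = 105.0 cm; m₁ = −d_i1/d_o1 = -2.500.
d_o2 = 85.2 − (105.0) = -19.80 cm (virtual object).
Lens 2: 1/d_i2 = 1/(24.0) − 1/(-19.80) = 0.09217, so d_i2 = 10.85 cm; m₂ = −d_i2/d_o2 = +0.5479.
m = m₁·m₂ = (-2.500)(+0.5479) = -1.37.

m = -1.37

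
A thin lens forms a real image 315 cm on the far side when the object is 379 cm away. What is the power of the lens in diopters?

P = +0.581 D

d_i = +315 cm.
1/f = 1/d_o + 1/d_i = 1/(379) + 1/(315) = 0.005813 cm⁻¹.
f = 172.0 cm = 1.720 m, so P = 1/f = +0.581 D.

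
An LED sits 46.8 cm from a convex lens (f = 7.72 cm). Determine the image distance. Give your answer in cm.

Lens equation: 1/v = 1/f − 1/u = 1/(7.720) − 1/(46.8) = 0.1295 − 0.02137 = 0.1082, so v = 9.25 cm.
The image is real, inverted and reduced, on the far side of the lens.

9.25 cm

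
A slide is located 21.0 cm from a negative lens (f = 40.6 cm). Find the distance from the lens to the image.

13.8 cm

For a negative lens, f = -40.6 cm.
Lens equation: 1/q = 1/f − 1/p = 1/(-40.60) − 1/(21.0) = -0.02463 − 0.04762 = -0.07225, so q = -13.8 cm.
The image is virtual, upright and reduced, on the same side as the object.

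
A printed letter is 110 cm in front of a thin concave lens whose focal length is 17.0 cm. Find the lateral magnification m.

For a concave lens, f = -17.0 cm.
1/d_i = 1/f − 1/d_o = 1/(-17.00) − 1/(110) = -0.06791, so d_i = -14.72 cm.
m = −d_i/d_o = −(-14.72)/(110) = +0.134.
The image is virtual, upright and reduced, on the same side as the object.

m = +0.134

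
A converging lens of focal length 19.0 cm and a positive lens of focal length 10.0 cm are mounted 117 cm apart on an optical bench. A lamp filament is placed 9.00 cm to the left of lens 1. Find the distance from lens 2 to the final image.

10.8 cm

Lens 1: 1/d_i1 = 1/f₁ − 1/d_o1 = 1/(19.0) − 1/(9.00) = -0.05848, so d_i1 = -17.10 cm.
The intermediate image is 17.10 cm to the left of lens 1 (virtual), which is 117 − (-17.10) = 134.1 cm to the left of lens 2, so d_o2 = +134.1 cm.
Lens 2: 1/d_i2 = 1/f₂ − 1/d_o2 = 1/(10.0) − 1/(134.1) = 0.09254, so d_i2 = 10.8 cm.
The final image is real, 10.8 cm to the right of lens 2 (overall magnification ≈ -0.15).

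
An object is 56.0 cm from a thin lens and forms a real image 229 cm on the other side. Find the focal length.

Real image ⇒ d_i = +229 cm.
1/f = 1/d_o + 1/d_i = 1/(56.0) + 1/(229) = 0.02222, so f = 45.0 cm.
Since f is positive, the thin lens is converging.

f = 45.0 cm (converging)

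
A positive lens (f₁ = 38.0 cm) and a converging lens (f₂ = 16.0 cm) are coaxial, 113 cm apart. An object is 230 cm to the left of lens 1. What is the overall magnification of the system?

m = +0.0615

Lens 1: 1/d_i1 = 1/(38.0) − 1/(230) = 0.02197, so d_i1 = 45.52 cm; m₁ = −d_i1/d_o1 = -0.1979.
d_o2 = 113 − (45.52) = 67.48 cm.
Lens 2: 1/d_i2 = 1/(16.0) − 1/(67.48) = 0.04768, so d_i2 = 20.97 cm; m₂ = −d_i2/d_o2 = -0.3108.
m = m₁·m₂ = (-0.1979)(-0.3108) = +0.0615.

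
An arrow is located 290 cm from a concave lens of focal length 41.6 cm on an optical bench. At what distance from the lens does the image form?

For a concave lens, f = -41.6 cm.
Thin-lens equation: 1/v = 1/f − 1/u = 1/(-41.60) − 1/(290) = -0.02404 − 0.003448 = -0.02749, so v = -36.4 cm.
The image is virtual, upright and reduced, on the same side as the object.

36.4 cm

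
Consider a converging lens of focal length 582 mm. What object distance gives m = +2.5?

349 mm

m = −d_i/d_o ⇒ d_i = −m·d_o.
1/f = 1/d_o + 1/d_i = 1/d_o − 1/(m·d_o) = (1 − 1/m)/d_o, so d_o = f(1 − 1/m) = (582.0)(1 − 1/(+2.5)) = 349 mm.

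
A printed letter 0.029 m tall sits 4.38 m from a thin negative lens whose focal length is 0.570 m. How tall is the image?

For a negative lens, f = -0.570 m.
1/d_i = 1/f − 1/d_o = 1/(-0.5700) − 1/(4.38) = -1.983, so d_i = -0.5044 m.
m = −d_i/d_o = +0.1152.
|h_i| = |m|·h_o = 0.1152 × 0.029 = 0.00334 m. The image is virtual, upright and reduced, on the same side as the object.

0.00334 m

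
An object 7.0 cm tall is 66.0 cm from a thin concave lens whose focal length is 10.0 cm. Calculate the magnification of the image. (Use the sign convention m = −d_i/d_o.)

For a concave lens, f = -10.0 cm.
1/d_i = 1/f − 1/d_o = 1/(-10.00) − 1/(66.0) = -0.1152, so d_i = -8.684 cm.
m = −d_i/d_o = −(-8.684)/(66.0) = +0.132.
The image is virtual, upright and reduced, on the same side as the object.

m = +0.132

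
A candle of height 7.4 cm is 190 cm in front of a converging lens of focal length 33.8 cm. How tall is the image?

1/d_i = 1/f − 1/d_o = 1/(33.80) − 1/(190) = 0.02432, so d_i = 41.11 cm.
m = −d_i/d_o = -0.2164.
|h_i| = |m|·h_o = 0.2164 × 7.4 = 1.60 cm. The image is real, inverted and reduced, on the far side of the lens.

1.60 cm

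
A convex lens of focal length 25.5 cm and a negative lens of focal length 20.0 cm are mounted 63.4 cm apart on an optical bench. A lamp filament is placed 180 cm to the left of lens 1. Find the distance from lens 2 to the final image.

Lens 1: 1/d_i1 = 1/f₁ − 1/d_o1 = 1/(25.5) − 1/(180) = 0.03366, so d_i1 = 29.71 cm.
The intermediate image is 29.71 cm to the right of lens 1, which is 63.4 − (29.71) = 33.69 cm to the left of lens 2, so d_o2 = +33.69 cm.
Lens 2 is diverging, so f₂ = −20.0 cm.
Lens 2: 1/d_i2 = 1/f₂ − 1/d_o2 = 1/(-20.0) − 1/(33.69) = -0.07968, so d_i2 = -12.5 cm.
The final image is virtual, 12.5 cm to the left of lens 2 (overall magnification ≈ -0.061).

12.5 cm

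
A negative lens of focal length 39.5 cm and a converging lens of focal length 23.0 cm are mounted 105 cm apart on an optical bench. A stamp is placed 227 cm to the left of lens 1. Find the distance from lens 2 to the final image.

27.6 cm

Lens 1 is diverging, so f₁ = −39.5 cm.
Lens 1: 1/d_i1 = 1/f₁ − 1/d_o1 = 1/(-39.5) − 1/(227) = -0.02972, so d_i1 = -33.65 cm.
The intermediate image is 33.65 cm to the left of lens 1 (virtual), which is 105 − (-33.65) = 138.7 cm to the left of lens 2, so d_o2 = +138.7 cm.
Lens 2: 1/d_i2 = 1/f₂ − 1/d_o2 = 1/(23.0) − 1/(138.7) = 0.03627, so d_i2 = 27.6 cm.
The final image is real, 27.6 cm to the right of lens 2 (overall magnification ≈ -0.029).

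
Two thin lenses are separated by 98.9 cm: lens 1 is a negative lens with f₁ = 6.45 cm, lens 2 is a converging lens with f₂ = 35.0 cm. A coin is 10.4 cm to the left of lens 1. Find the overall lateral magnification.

f₁ = −6.45 cm (diverging).
Lens 1: 1/d_i1 = 1/(-6.45) − 1/(10.4) = -0.2512, so d_i1 = -3.981 cm; m₁ = −d_i1/d_o1 = +0.3828.
d_o2 = 98.9 − (-3.981) = 102.9 cm.
Lens 2: 1/d_i2 = 1/(35.0) − 1/(102.9) = 0.01885, so d_i2 = 53.04 cm; m₂ = −d_i2/d_o2 = -0.5155.
m = m₁·m₂ = (+0.3828)(-0.5155) = -0.197.

m = -0.197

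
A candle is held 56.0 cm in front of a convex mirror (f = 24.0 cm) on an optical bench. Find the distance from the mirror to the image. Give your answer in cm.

For a convex mirror, f = -24.0 cm.
Mirror equation: 1/s_i = 1/f − 1/s_o = 1/(-24.00) − 1/(56.0) = -0.04167 − 0.01786 = -0.05952, so s_i = -16.8 cm.
The image is virtual, upright and reduced, behind the mirror.

16.8 cm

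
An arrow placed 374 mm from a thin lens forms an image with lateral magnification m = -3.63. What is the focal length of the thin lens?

m = −d_i/d_o ⇒ d_i = −m·d_o = −(-3.63)·(374) = 1358 mm.
1/f = 1/d_o + 1/d_i = 1/(374) + 1/(1358) = 0.003410, so f = 293 mm.
Since f is positive, the thin lens is converging.

f = 293 mm (converging)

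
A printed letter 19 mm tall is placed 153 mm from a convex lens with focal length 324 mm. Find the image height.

1/d_i = 1/f − 1/d_o = 1/(324.0) − 1/(153) = -0.003450, so d_i = -289.9 mm.
m = −d_i/d_o = +1.895.
|h_i| = |m|·h_o = 1.895 × 19 = 36.0 mm. The image is virtual, upright and enlarged, on the same side as the object.

36.0 mm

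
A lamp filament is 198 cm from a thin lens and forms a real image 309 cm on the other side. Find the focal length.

Real image ⇒ d_i = +309 cm.
1/f = 1/d_o + 1/d_i = 1/(198) + 1/(309) = 0.008287, so f = 121 cm.
Since f is positive, the thin lens is converging.

f = 121 cm (converging)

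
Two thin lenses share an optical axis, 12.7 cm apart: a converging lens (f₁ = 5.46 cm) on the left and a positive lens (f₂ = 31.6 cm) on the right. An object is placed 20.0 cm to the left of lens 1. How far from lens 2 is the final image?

6.21 cm

Lens 1: 1/d_i1 = 1/f₁ − 1/d_o1 = 1/(5.46) − 1/(20.0) = 0.1332, so d_i1 = 7.510 cm.
The intermediate image is 7.510 cm to the right of lens 1, which is 12.7 − (7.510) = 5.190 cm to the left of lens 2, so d_o2 = +5.190 cm.
Lens 2: 1/d_i2 = 1/f₂ − 1/d_o2 = 1/(31.6) − 1/(5.190) = -0.1610, so d_i2 = -6.21 cm.
The final image is virtual, 6.21 cm to the left of lens 2 (overall magnification ≈ -0.45).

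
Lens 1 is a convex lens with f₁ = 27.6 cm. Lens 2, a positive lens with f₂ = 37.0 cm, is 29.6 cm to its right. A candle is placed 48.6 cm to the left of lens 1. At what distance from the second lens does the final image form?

17.8 cm

Lens 1: 1/d_i1 = 1/f₁ − 1/d_o1 = 1/(27.6) − 1/(48.6) = 0.01566, so d_i1 = 63.87 cm.
The intermediate image is 63.87 cm to the right of lens 1, which lies 34.27 cm to the right of lens 2 — a virtual object — so d_o2 = −34.27 cm.
Lens 2: 1/d_i2 = 1/f₂ − 1/d_o2 = 1/(37.0) − 1/(-34.27) = 0.05621, so d_i2 = 17.8 cm.
The final image is real, 17.8 cm to the right of lens 2 (overall magnification ≈ -0.68).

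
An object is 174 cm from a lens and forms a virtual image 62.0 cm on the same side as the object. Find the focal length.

f = -96.3 cm (diverging)

Virtual image ⇒ d_i = −62.0 cm.
1/f = 1/d_o + 1/d_i = 1/(174) + 1/(-62.0) = -0.01038, so f = -96.3 cm.
Since f is negative, the lens is diverging.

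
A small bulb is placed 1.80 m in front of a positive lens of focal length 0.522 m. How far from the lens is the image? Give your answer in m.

0.735 m

Thin-lens equation: 1/d_i = 1/f − 1/d_o = 1/(0.5220) − 1/(1.80) = 1.916 − 0.5556 = 1.360, so d_i = 0.735 m.
The image is real, inverted and reduced, on the far side of the lens.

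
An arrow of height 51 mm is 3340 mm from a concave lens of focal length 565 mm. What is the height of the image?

For a concave lens, f = -565 mm.
1/d_i = 1/f − 1/d_o = 1/(-565.0) − 1/(3340) = -0.002069, so d_i = -483.3 mm.
m = −d_i/d_o = +0.1447.
|h_i| = |m|·h_o = 0.1447 × 51 = 7.38 mm. The image is virtual, upright and reduced, on the same side as the object.

7.38 mm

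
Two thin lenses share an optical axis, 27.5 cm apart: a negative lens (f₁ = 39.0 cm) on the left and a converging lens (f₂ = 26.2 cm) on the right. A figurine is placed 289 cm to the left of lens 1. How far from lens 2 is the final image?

45.4 cm

Lens 1 is diverging, so f₁ = −39.0 cm.
Lens 1: 1/d_i1 = 1/f₁ − 1/d_o1 = 1/(-39.0) − 1/(289) = -0.02910, so d_i1 = -34.36 cm.
The intermediate image is 34.36 cm to the left of lens 1 (virtual), which is 27.5 − (-34.36) = 61.86 cm to the left of lens 2, so d_o2 = +61.86 cm.
Lens 2: 1/d_i2 = 1/f₂ − 1/d_o2 = 1/(26.2) − 1/(61.86) = 0.02200, so d_i2 = 45.4 cm.
The final image is real, 45.4 cm to the right of lens 2 (overall magnification ≈ -0.087).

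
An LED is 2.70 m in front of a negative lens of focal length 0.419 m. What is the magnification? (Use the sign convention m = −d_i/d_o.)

For a negative lens, f = -0.419 m.
1/d_i = 1/f − 1/d_o = 1/(-0.4190) − 1/(2.70) = -2.757, so d_i = -0.3627 m.
m = −d_i/d_o = −(-0.3627)/(2.70) = +0.134.
The image is virtual, upright and reduced, on the same side as the object.

m = +0.134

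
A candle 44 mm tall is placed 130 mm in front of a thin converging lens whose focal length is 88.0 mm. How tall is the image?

92.2 mm

1/d_i = 1/f − 1/d_o = 1/(88.00) − 1/(130) = 0.003671, so d_i = 272.4 mm.
m = −d_i/d_o = -2.095.
|h_i| = |m|·h_o = 2.095 × 44 = 92.2 mm. The image is real, inverted and enlarged, on the far side of the lens.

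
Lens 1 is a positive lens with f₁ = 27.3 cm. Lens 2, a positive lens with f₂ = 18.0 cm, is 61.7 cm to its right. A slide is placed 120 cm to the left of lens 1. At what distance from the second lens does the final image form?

56.8 cm

Lens 1: 1/d_i1 = 1/f₁ − 1/d_o1 = 1/(27.3) − 1/(120) = 0.02830, so d_i1 = 35.34 cm.
The intermediate image is 35.34 cm to the right of lens 1, which is 61.7 − (35.34) = 26.36 cm to the left of lens 2, so d_o2 = +26.36 cm.
Lens 2: 1/d_i2 = 1/f₂ − 1/d_o2 = 1/(18.0) − 1/(26.36) = 0.01762, so d_i2 = 56.8 cm.
The final image is real, 56.8 cm to the right of lens 2 (overall magnification ≈ 0.63).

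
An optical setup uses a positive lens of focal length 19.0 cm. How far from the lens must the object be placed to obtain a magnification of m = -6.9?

21.8 cm

m = −d_i/d_o ⇒ d_i = −m·d_o.
1/f = 1/d_o + 1/d_i = 1/d_o − 1/(m·d_o) = (1 − 1/m)/d_o, so d_o = f(1 − 1/m) = (19.00)(1 − 1/(-6.9)) = 21.8 cm.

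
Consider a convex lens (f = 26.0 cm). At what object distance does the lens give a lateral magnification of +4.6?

m = −d_i/d_o ⇒ d_i = −m·d_o.
1/f = 1/d_o + 1/d_i = 1/d_o − 1/(m·d_o) = (1 − 1/m)/d_o, so d_o = f(1 − 1/m) = (26.00)(1 − 1/(+4.6)) = 20.3 cm.

20.3 cm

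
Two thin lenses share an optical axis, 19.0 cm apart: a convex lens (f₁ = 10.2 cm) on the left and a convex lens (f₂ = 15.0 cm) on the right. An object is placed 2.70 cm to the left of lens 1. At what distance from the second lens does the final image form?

44.3 cm

Lens 1: 1/d_i1 = 1/f₁ − 1/d_o1 = 1/(10.2) − 1/(2.70) = -0.2723, so d_i1 = -3.672 cm.
The intermediate image is 3.672 cm to the left of lens 1 (virtual), which is 19.0 − (-3.672) = 22.67 cm to the left of lens 2, so d_o2 = +22.67 cm.
Lens 2: 1/d_i2 = 1/f₂ − 1/d_o2 = 1/(15.0) − 1/(22.67) = 0.02256, so d_i2 = 44.3 cm.
The final image is real, 44.3 cm to the right of lens 2 (overall magnification ≈ -2.7).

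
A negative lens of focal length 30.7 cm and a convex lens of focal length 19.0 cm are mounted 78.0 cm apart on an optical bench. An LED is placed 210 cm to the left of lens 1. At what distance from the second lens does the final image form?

23.2 cm

Lens 1 is diverging, so f₁ = −30.7 cm.
Lens 1: 1/d_i1 = 1/f₁ − 1/d_o1 = 1/(-30.7) − 1/(210) = -0.03734, so d_i1 = -26.78 cm.
The intermediate image is 26.78 cm to the left of lens 1 (virtual), which is 78.0 − (-26.78) = 104.8 cm to the left of lens 2, so d_o2 = +104.8 cm.
Lens 2: 1/d_i2 = 1/f₂ − 1/d_o2 = 1/(19.0) − 1/(104.8) = 0.04309, so d_i2 = 23.2 cm.
The final image is real, 23.2 cm to the right of lens 2 (overall magnification ≈ -0.028).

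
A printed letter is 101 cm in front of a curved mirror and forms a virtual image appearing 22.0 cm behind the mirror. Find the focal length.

f = -28.1 cm (convex)

Virtual image ⇒ d_i = −22.0 cm.
1/f = 1/d_o + 1/d_i = 1/(101) + 1/(-22.0) = -0.03555, so f = -28.1 cm.
Since f is negative, the curved mirror is convex.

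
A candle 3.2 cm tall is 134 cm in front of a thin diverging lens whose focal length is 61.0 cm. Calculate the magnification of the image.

For a diverging lens, f = -61.0 cm.
1/d_i = 1/f − 1/d_o = 1/(-61.00) − 1/(134) = -0.02386, so d_i = -41.92 cm.
m = −d_i/d_o = −(-41.92)/(134) = +0.313.
The image is virtual, upright and reduced, on the same side as the object.

m = +0.313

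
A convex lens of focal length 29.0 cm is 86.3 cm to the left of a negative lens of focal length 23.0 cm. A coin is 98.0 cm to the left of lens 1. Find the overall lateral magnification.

Lens 1: 1/d_i1 = 1/(29.0) − 1/(98.0) = 0.02428, so d_i1 = 41.19 cm; m₁ = −d_i1/d_o1 = -0.4203.
d_o2 = 86.3 − (41.19) = 45.11 cm.
f₂ = −23.0 cm (diverging).
Lens 2: 1/d_i2 = 1/(-23.0) − 1/(45.11) = -0.06565, so d_i2 = -15.23 cm; m₂ = −d_i2/d_o2 = +0.3377.
m = m₁·m₂ = (-0.4203)(+0.3377) = -0.142.

m = -0.142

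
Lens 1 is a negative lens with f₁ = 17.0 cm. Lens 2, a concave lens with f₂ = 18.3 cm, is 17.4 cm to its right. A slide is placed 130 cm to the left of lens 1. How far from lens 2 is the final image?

11.7 cm

Lens 1 is diverging, so f₁ = −17.0 cm.
Lens 1: 1/d_i1 = 1/f₁ − 1/d_o1 = 1/(-17.0) − 1/(130) = -0.06652, so d_i1 = -15.03 cm.
The intermediate image is 15.03 cm to the left of lens 1 (virtual), which is 17.4 − (-15.03) = 32.43 cm to the left of lens 2, so d_o2 = +32.43 cm.
Lens 2 is diverging, so f₂ = −18.3 cm.
Lens 2: 1/d_i2 = 1/f₂ − 1/d_o2 = 1/(-18.3) − 1/(32.43) = -0.08548, so d_i2 = -11.7 cm.
The final image is virtual, 11.7 cm to the left of lens 2 (overall magnification ≈ 0.042).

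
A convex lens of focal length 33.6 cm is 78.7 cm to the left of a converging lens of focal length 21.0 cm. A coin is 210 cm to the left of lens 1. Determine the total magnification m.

m = +0.226

Lens 1: 1/d_i1 = 1/(33.6) − 1/(210) = 0.02500, so d_i1 = 40.00 cm; m₁ = −d_i1/d_o1 = -0.1905.
d_o2 = 78.7 − (40.00) = 38.70 cm.
Lens 2: 1/d_i2 = 1/(21.0) − 1/(38.70) = 0.02178, so d_i2 = 45.92 cm; m₂ = −d_i2/d_o2 = -1.186.
m = m₁·m₂ = (-0.1905)(-1.186) = +0.226.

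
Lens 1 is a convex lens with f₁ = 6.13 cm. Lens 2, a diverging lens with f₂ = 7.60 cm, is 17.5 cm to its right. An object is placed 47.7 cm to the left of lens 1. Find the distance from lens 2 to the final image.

Lens 1: 1/d_i1 = 1/f₁ − 1/d_o1 = 1/(6.13) − 1/(47.7) = 0.1422, so d_i1 = 7.034 cm.
The intermediate image is 7.034 cm to the right of lens 1, which is 17.5 − (7.034) = 10.47 cm to the left of lens 2, so d_o2 = +10.47 cm.
Lens 2 is diverging, so f₂ = −7.60 cm.
Lens 2: 1/d_i2 = 1/f₂ − 1/d_o2 = 1/(-7.60) − 1/(10.47) = -0.2271, so d_i2 = -4.40 cm.
The final image is virtual, 4.40 cm to the left of lens 2 (overall magnification ≈ -0.062).

4.40 cm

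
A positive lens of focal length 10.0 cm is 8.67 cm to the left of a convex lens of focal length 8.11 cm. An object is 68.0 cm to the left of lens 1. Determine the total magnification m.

Lens 1: 1/d_i1 = 1/(10.0) − 1/(68.0) = 0.08529, so d_i1 = 11.72 cm; m₁ = −d_i1/d_o1 = -0.1724.
d_o2 = 8.67 − (11.72) = -3.050 cm (virtual object).
Lens 2: 1/d_i2 = 1/(8.11) − 1/(-3.050) = 0.4512, so d_i2 = 2.216 cm; m₂ = −d_i2/d_o2 = +0.7267.
m = m₁·m₂ = (-0.1724)(+0.7267) = -0.125.

m = -0.125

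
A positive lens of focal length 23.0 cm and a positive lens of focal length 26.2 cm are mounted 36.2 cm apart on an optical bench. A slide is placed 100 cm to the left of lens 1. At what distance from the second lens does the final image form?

Lens 1: 1/d_i1 = 1/f₁ − 1/d_o1 = 1/(23.0) − 1/(100) = 0.03348, so d_i1 = 29.87 cm.
The intermediate image is 29.87 cm to the right of lens 1, which is 36.2 − (29.87) = 6.330 cm to the left of lens 2, so d_o2 = +6.330 cm.
Lens 2: 1/d_i2 = 1/f₂ − 1/d_o2 = 1/(26.2) − 1/(6.330) = -0.1198, so d_i2 = -8.35 cm.
The final image is virtual, 8.35 cm to the left of lens 2 (overall magnification ≈ -0.39).

8.35 cm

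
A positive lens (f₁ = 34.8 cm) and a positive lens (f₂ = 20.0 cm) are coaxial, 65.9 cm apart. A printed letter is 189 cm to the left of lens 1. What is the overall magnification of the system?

m = +1.39

Lens 1: 1/d_i1 = 1/(34.8) − 1/(189) = 0.02344, so d_i1 = 42.65 cm; m₁ = −d_i1/d_o1 = -0.2257.
d_o2 = 65.9 − (42.65) = 23.25 cm.
Lens 2: 1/d_i2 = 1/(20.0) − 1/(23.25) = 0.006989, so d_i2 = 143.1 cm; m₂ = −d_i2/d_o2 = -6.154.
m = m₁·m₂ = (-0.2257)(-6.154) = +1.39.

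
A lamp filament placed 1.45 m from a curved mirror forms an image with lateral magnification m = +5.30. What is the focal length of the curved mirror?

m = −d_i/d_o ⇒ d_i = −m·d_o = −(+5.30)·(1.45) = -7.685 m.
1/f = 1/d_o + 1/d_i = 1/(1.45) + 1/(-7.685) = 0.5595, so f = 1.79 m.
Since f is positive, the curved mirror is concave.

f = 1.79 m (concave)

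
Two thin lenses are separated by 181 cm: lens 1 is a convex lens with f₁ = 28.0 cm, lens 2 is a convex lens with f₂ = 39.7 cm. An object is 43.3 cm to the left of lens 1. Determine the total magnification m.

Lens 1: 1/d_i1 = 1/(28.0) − 1/(43.3) = 0.01262, so d_i1 = 79.24 cm; m₁ = −d_i1/d_o1 = -1.830.
d_o2 = 181 − (79.24) = 101.8 cm.
Lens 2: 1/d_i2 = 1/(39.7) − 1/(101.8) = 0.01537, so d_i2 = 65.08 cm; m₂ = −d_i2/d_o2 = -0.6393.
m = m₁·m₂ = (-1.830)(-0.6393) = +1.17.

m = +1.17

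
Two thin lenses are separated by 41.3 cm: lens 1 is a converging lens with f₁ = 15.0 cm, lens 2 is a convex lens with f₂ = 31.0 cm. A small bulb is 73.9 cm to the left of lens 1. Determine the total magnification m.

m = -0.927

Lens 1: 1/d_i1 = 1/(15.0) − 1/(73.9) = 0.05313, so d_i1 = 18.82 cm; m₁ = −d_i1/d_o1 = -0.2547.
d_o2 = 41.3 − (18.82) = 22.48 cm.
Lens 2: 1/d_i2 = 1/(31.0) − 1/(22.48) = -0.01223, so d_i2 = -81.79 cm; m₂ = −d_i2/d_o2 = +3.638.
m = m₁·m₂ = (-0.2547)(+3.638) = -0.927.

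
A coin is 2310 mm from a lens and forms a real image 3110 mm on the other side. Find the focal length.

f = 1330 mm (converging)

Real image ⇒ d_i = +3110 mm.
1/f = 1/d_o + 1/d_i = 1/(2310) + 1/(3110) = 0.0007544, so f = 1330 mm.
Since f is positive, the lens is converging.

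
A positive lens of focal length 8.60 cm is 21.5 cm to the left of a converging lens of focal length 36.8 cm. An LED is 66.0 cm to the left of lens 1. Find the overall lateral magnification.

m = -0.219

Lens 1: 1/d_i1 = 1/(8.60) − 1/(66.0) = 0.1011, so d_i1 = 9.889 cm; m₁ = −d_i1/d_o1 = -0.1498.
d_o2 = 21.5 − (9.889) = 11.61 cm.
Lens 2: 1/d_i2 = 1/(36.8) − 1/(11.61) = -0.05896, so d_i2 = -16.96 cm; m₂ = −d_i2/d_o2 = +1.461.
m = m₁·m₂ = (-0.1498)(+1.461) = -0.219.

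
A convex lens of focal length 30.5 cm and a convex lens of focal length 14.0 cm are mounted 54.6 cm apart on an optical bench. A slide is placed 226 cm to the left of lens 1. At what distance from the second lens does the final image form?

Lens 1: 1/d_i1 = 1/f₁ − 1/d_o1 = 1/(30.5) − 1/(226) = 0.02836, so d_i1 = 35.26 cm.
The intermediate image is 35.26 cm to the right of lens 1, which is 54.6 − (35.26) = 19.34 cm to the left of lens 2, so d_o2 = +19.34 cm.
Lens 2: 1/d_i2 = 1/f₂ − 1/d_o2 = 1/(14.0) − 1/(19.34) = 0.01972, so d_i2 = 50.7 cm.
The final image is real, 50.7 cm to the right of lens 2 (overall magnification ≈ 0.41).

50.7 cm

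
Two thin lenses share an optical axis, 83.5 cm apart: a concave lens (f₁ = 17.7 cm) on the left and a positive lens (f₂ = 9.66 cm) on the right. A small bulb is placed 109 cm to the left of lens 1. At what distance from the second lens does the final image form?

10.7 cm

Lens 1 is diverging, so f₁ = −17.7 cm.
Lens 1: 1/d_i1 = 1/f₁ − 1/d_o1 = 1/(-17.7) − 1/(109) = -0.06567, so d_i1 = -15.23 cm.
The intermediate image is 15.23 cm to the left of lens 1 (virtual), which is 83.5 − (-15.23) = 98.73 cm to the left of lens 2, so d_o2 = +98.73 cm.
Lens 2: 1/d_i2 = 1/f₂ − 1/d_o2 = 1/(9.66) − 1/(98.73) = 0.09339, so d_i2 = 10.7 cm.
The final image is real, 10.7 cm to the right of lens 2 (overall magnification ≈ -0.015).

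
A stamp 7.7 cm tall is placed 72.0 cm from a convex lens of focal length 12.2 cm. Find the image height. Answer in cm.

1/d_i = 1/f − 1/d_o = 1/(12.20) − 1/(72.0) = 0.06808, so d_i = 14.69 cm.
m = −d_i/d_o = -0.2040.
|h_i| = |m|·h_o = 0.2040 × 7.7 = 1.57 cm. The image is real, inverted and reduced, on the far side of the lens.

1.57 cm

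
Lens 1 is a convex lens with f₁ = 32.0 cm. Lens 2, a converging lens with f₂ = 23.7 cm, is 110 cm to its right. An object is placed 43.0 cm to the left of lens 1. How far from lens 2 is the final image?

Lens 1: 1/d_i1 = 1/f₁ − 1/d_o1 = 1/(32.0) − 1/(43.0) = 0.007994, so d_i1 = 125.1 cm.
The intermediate image is 125.1 cm to the right of lens 1, which lies 15.10 cm to the right of lens 2 — a virtual object — so d_o2 = −15.10 cm.
Lens 2: 1/d_i2 = 1/f₂ − 1/d_o2 = 1/(23.7) − 1/(-15.10) = 0.1084, so d_i2 = 9.22 cm.
The final image is real, 9.22 cm to the right of lens 2 (overall magnification ≈ -1.8).

9.22 cm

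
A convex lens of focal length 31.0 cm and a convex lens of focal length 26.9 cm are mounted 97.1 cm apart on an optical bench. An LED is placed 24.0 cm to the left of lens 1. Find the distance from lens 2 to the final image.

31.0 cm

Lens 1: 1/d_i1 = 1/f₁ − 1/d_o1 = 1/(31.0) − 1/(24.0) = -0.009409, so d_i1 = -106.3 cm.
The intermediate image is 106.3 cm to the left of lens 1 (virtual), which is 97.1 − (-106.3) = 203.4 cm to the left of lens 2, so d_o2 = +203.4 cm.
Lens 2: 1/d_i2 = 1/f₂ − 1/d_o2 = 1/(26.9) − 1/(203.4) = 0.03226, so d_i2 = 31.0 cm.
The final image is real, 31.0 cm to the right of lens 2 (overall magnification ≈ -0.68).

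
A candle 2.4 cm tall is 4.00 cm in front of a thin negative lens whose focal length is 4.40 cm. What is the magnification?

For a negative lens, f = -4.40 cm.
1/d_i = 1/f − 1/d_o = 1/(-4.400) − 1/(4.00) = -0.4773, so d_i = -2.095 cm.
m = −d_i/d_o = −(-2.095)/(4.00) = +0.524.
The image is virtual, upright and reduced, on the same side as the object.

m = +0.524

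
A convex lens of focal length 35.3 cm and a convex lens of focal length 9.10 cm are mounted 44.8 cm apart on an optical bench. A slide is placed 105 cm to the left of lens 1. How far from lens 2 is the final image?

4.36 cm

Lens 1: 1/d_i1 = 1/f₁ − 1/d_o1 = 1/(35.3) − 1/(105) = 0.01880, so d_i1 = 53.18 cm.
The intermediate image is 53.18 cm to the right of lens 1, which lies 8.380 cm to the right of lens 2 — a virtual object — so d_o2 = −8.380 cm.
Lens 2: 1/d_i2 = 1/f₂ − 1/d_o2 = 1/(9.10) − 1/(-8.380) = 0.2292, so d_i2 = 4.36 cm.
The final image is real, 4.36 cm to the right of lens 2 (overall magnification ≈ -0.26).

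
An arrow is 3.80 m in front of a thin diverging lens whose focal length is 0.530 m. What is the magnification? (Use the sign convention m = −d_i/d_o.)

m = +0.122

For a diverging lens, f = -0.530 m.
1/d_i = 1/f − 1/d_o = 1/(-0.5300) − 1/(3.80) = -2.150, so d_i = -0.4651 m.
m = −d_i/d_o = −(-0.4651)/(3.80) = +0.122.
The image is virtual, upright and reduced, on the same side as the object.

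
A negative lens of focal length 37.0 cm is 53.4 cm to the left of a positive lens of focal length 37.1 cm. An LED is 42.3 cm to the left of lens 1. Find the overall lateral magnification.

f₁ = −37.0 cm (diverging).
Lens 1: 1/d_i1 = 1/(-37.0) − 1/(42.3) = -0.05067, so d_i1 = -19.74 cm; m₁ = −d_i1/d_o1 = +0.4667.
d_o2 = 53.4 − (-19.74) = 73.14 cm.
Lens 2: 1/d_i2 = 1/(37.1) − 1/(73.14) = 0.01328, so d_i2 = 75.29 cm; m₂ = −d_i2/d_o2 = -1.029.
m = m₁·m₂ = (+0.4667)(-1.029) = -0.480.

m = -0.480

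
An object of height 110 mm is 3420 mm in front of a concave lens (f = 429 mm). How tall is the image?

12.3 mm

For a concave lens, f = -429 mm.
1/d_i = 1/f − 1/d_o = 1/(-429.0) − 1/(3420) = -0.002623, so d_i = -381.2 mm.
m = −d_i/d_o = +0.1115.
|h_i| = |m|·h_o = 0.1115 × 110 = 12.3 mm. The image is virtual, upright and reduced, on the same side as the object.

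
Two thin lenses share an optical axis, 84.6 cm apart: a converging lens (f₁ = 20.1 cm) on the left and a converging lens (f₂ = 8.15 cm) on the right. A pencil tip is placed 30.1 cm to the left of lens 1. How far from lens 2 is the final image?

12.3 cm

Lens 1: 1/d_i1 = 1/f₁ − 1/d_o1 = 1/(20.1) − 1/(30.1) = 0.01653, so d_i1 = 60.50 cm.
The intermediate image is 60.50 cm to the right of lens 1, which is 84.6 − (60.50) = 24.10 cm to the left of lens 2, so d_o2 = +24.10 cm.
Lens 2: 1/d_i2 = 1/f₂ − 1/d_o2 = 1/(8.15) − 1/(24.10) = 0.08121, so d_i2 = 12.3 cm.
The final image is real, 12.3 cm to the right of lens 2 (overall magnification ≈ 1.0).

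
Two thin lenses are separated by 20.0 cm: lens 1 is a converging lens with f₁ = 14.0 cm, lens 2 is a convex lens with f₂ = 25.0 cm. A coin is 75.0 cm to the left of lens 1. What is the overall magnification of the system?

m = -0.258

Lens 1: 1/d_i1 = 1/(14.0) − 1/(75.0) = 0.05810, so d_i1 = 17.21 cm; m₁ = −d_i1/d_o1 = -0.2295.
d_o2 = 20.0 − (17.21) = 2.790 cm.
Lens 2: 1/d_i2 = 1/(25.0) − 1/(2.790) = -0.3184, so d_i2 = -3.140 cm; m₂ = −d_i2/d_o2 = +1.126.
m = m₁·m₂ = (-0.2295)(+1.126) = -0.258.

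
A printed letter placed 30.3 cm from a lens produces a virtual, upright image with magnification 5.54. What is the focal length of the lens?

m = −d_i/d_o ⇒ d_i = −m·d_o = −(+5.54)·(30.3) = -167.9 cm.
1/f = 1/d_o + 1/d_i = 1/(30.3) + 1/(-167.9) = 0.02705, so f = 37.0 cm.
Since f is positive, the lens is converging.

f = 37.0 cm (converging)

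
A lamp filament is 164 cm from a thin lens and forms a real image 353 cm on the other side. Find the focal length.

Real image ⇒ d_i = +353 cm.
1/f = 1/d_o + 1/d_i = 1/(164) + 1/(353) = 0.008930, so f = 112 cm.
Since f is positive, the thin lens is converging.

f = 112 cm (converging)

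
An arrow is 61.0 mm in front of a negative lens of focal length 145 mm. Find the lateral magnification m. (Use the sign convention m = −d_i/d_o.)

m = +0.704

For a negative lens, f = -145 mm.
1/d_i = 1/f − 1/d_o = 1/(-145.0) − 1/(61.0) = -0.02329, so d_i = -42.94 mm.
m = −d_i/d_o = −(-42.94)/(61.0) = +0.704.
The image is virtual, upright and reduced, on the same side as the object.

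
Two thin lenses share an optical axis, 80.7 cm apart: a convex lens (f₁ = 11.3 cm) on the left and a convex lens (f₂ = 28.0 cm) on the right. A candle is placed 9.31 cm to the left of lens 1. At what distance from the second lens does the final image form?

Lens 1: 1/d_i1 = 1/f₁ − 1/d_o1 = 1/(11.3) − 1/(9.31) = -0.01892, so d_i1 = -52.87 cm.
The intermediate image is 52.87 cm to the left of lens 1 (virtual), which is 80.7 − (-52.87) = 133.6 cm to the left of lens 2, so d_o2 = +133.6 cm.
Lens 2: 1/d_i2 = 1/f₂ − 1/d_o2 = 1/(28.0) − 1/(133.6) = 0.02823, so d_i2 = 35.4 cm.
The final image is real, 35.4 cm to the right of lens 2 (overall magnification ≈ -1.5).

35.4 cm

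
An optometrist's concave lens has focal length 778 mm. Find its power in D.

For a concave lens, f = −778 mm.
f = -77.8 cm = -0.778 m.
P = 1/f = 1/(-0.778 m) = -1.29 D.

P = -1.29 D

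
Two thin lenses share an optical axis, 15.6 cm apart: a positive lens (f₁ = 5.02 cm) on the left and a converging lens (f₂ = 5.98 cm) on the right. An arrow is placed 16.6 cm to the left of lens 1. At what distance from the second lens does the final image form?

Lens 1: 1/d_i1 = 1/f₁ − 1/d_o1 = 1/(5.02) − 1/(16.6) = 0.1390, so d_i1 = 7.196 cm.
The intermediate image is 7.196 cm to the right of lens 1, which is 15.6 − (7.196) = 8.404 cm to the left of lens 2, so d_o2 = +8.404 cm.
Lens 2: 1/d_i2 = 1/f₂ − 1/d_o2 = 1/(5.98) − 1/(8.404) = 0.04823, so d_i2 = 20.7 cm.
The final image is real, 20.7 cm to the right of lens 2 (overall magnification ≈ 1.1).

20.7 cm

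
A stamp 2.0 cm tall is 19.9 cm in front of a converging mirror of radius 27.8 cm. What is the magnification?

f = R/2 = 27.8/2 = 13.90 cm.
1/d_i = 1/f − 1/d_o = 1/(13.90) − 1/(19.9) = 0.02169, so d_i = 46.10 cm.
m = −d_i/d_o = −(46.10)/(19.9) = -2.32.
The image is real, inverted and enlarged, in front of the mirror.

m = -2.32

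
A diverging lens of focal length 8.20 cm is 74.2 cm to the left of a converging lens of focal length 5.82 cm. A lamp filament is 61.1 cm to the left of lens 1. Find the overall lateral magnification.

m = -0.00911

f₁ = −8.20 cm (diverging).
Lens 1: 1/d_i1 = 1/(-8.20) − 1/(61.1) = -0.1383, so d_i1 = -7.230 cm; m₁ = −d_i1/d_o1 = +0.1183.
d_o2 = 74.2 − (-7.230) = 81.43 cm.
Lens 2: 1/d_i2 = 1/(5.82) − 1/(81.43) = 0.1595, so d_i2 = 6.268 cm; m₂ = −d_i2/d_o2 = -0.07697.
m = m₁·m₂ = (+0.1183)(-0.07697) = -0.00911.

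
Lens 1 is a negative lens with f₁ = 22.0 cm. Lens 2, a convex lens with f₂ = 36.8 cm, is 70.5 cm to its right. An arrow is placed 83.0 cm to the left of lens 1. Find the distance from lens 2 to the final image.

Lens 1 is diverging, so f₁ = −22.0 cm.
Lens 1: 1/d_i1 = 1/f₁ − 1/d_o1 = 1/(-22.0) − 1/(83.0) = -0.05750, so d_i1 = -17.39 cm.
The intermediate image is 17.39 cm to the left of lens 1 (virtual), which is 70.5 − (-17.39) = 87.89 cm to the left of lens 2, so d_o2 = +87.89 cm.
Lens 2: 1/d_i2 = 1/f₂ − 1/d_o2 = 1/(36.8) − 1/(87.89) = 0.01580, so d_i2 = 63.3 cm.
The final image is real, 63.3 cm to the right of lens 2 (overall magnification ≈ -0.15).

63.3 cm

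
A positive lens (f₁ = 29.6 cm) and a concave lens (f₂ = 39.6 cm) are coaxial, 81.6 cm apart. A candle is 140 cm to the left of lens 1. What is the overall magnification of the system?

Lens 1: 1/d_i1 = 1/(29.6) − 1/(140) = 0.02664, so d_i1 = 37.54 cm; m₁ = −d_i1/d_o1 = -0.2681.
d_o2 = 81.6 − (37.54) = 44.06 cm.
f₂ = −39.6 cm (diverging).
Lens 2: 1/d_i2 = 1/(-39.6) − 1/(44.06) = -0.04795, so d_i2 = -20.86 cm; m₂ = −d_i2/d_o2 = +0.4733.
m = m₁·m₂ = (-0.2681)(+0.4733) = -0.127.

m = -0.127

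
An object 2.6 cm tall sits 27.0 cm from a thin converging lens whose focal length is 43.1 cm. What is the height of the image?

1/d_i = 1/f − 1/d_o = 1/(43.10) − 1/(27.0) = -0.01384, so d_i = -72.28 cm.
m = −d_i/d_o = +2.677.
|h_i| = |m|·h_o = 2.677 × 2.6 = 6.96 cm. The image is virtual, upright and enlarged, on the same side as the object.

6.96 cm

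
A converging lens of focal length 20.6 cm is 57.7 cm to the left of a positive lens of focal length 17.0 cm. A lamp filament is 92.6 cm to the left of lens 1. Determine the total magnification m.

Lens 1: 1/d_i1 = 1/(20.6) − 1/(92.6) = 0.03774, so d_i1 = 26.49 cm; m₁ = −d_i1/d_o1 = -0.2861.
d_o2 = 57.7 − (26.49) = 31.21 cm.
Lens 2: 1/d_i2 = 1/(17.0) − 1/(31.21) = 0.02678, so d_i2 = 37.34 cm; m₂ = −d_i2/d_o2 = -1.196.
m = m₁·m₂ = (-0.2861)(-1.196) = +0.342.

m = +0.342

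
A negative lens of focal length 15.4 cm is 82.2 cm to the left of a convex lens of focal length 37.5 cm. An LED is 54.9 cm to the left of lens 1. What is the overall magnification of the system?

m = -0.145

f₁ = −15.4 cm (diverging).
Lens 1: 1/d_i1 = 1/(-15.4) − 1/(54.9) = -0.08315, so d_i1 = -12.03 cm; m₁ = −d_i1/d_o1 = +0.2191.
d_o2 = 82.2 − (-12.03) = 94.23 cm.
Lens 2: 1/d_i2 = 1/(37.5) − 1/(94.23) = 0.01605, so d_i2 = 62.29 cm; m₂ = −d_i2/d_o2 = -0.6610.
m = m₁·m₂ = (+0.2191)(-0.6610) = -0.145.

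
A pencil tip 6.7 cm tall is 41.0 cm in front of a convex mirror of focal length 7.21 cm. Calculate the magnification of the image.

m = +0.150

For a convex mirror, f = -7.21 cm.
1/d_i = 1/f − 1/d_o = 1/(-7.210) − 1/(41.0) = -0.1631, so d_i = -6.132 cm.
m = −d_i/d_o = −(-6.132)/(41.0) = +0.150.
The image is virtual, upright and reduced, behind the mirror.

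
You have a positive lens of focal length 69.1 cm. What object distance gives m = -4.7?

83.8 cm

m = −d_i/d_o ⇒ d_i = −m·d_o.
1/f = 1/d_o + 1/d_i = 1/d_o − 1/(m·d_o) = (1 − 1/m)/d_o, so d_o = f(1 − 1/m) = (69.10)(1 − 1/(-4.7)) = 83.8 cm.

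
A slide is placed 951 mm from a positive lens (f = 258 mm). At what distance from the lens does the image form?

354 mm

Lens equation: 1/d_i = 1/f − 1/d_o = 1/(258.0) − 1/(951) = 0.003876 − 0.001052 = 0.002824, so d_i = 354 mm.
The image is real, inverted and reduced, on the far side of the lens.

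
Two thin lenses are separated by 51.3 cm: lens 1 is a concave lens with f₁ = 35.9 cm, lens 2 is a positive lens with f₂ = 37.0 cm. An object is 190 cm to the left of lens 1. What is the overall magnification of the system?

m = -0.132

f₁ = −35.9 cm (diverging).
Lens 1: 1/d_i1 = 1/(-35.9) − 1/(190) = -0.03312, so d_i1 = -30.19 cm; m₁ = −d_i1/d_o1 = +0.1589.
d_o2 = 51.3 − (-30.19) = 81.49 cm.
Lens 2: 1/d_i2 = 1/(37.0) − 1/(81.49) = 0.01476, so d_i2 = 67.77 cm; m₂ = −d_i2/d_o2 = -0.8316.
m = m₁·m₂ = (+0.1589)(-0.8316) = -0.132.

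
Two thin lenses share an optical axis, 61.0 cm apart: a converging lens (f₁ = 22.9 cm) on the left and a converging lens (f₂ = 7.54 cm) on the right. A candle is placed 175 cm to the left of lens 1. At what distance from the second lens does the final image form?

Lens 1: 1/d_i1 = 1/f₁ − 1/d_o1 = 1/(22.9) − 1/(175) = 0.03795, so d_i1 = 26.35 cm.
The intermediate image is 26.35 cm to the right of lens 1, which is 61.0 − (26.35) = 34.65 cm to the left of lens 2, so d_o2 = +34.65 cm.
Lens 2: 1/d_i2 = 1/f₂ − 1/d_o2 = 1/(7.54) − 1/(34.65) = 0.1038, so d_i2 = 9.64 cm.
The final image is real, 9.64 cm to the right of lens 2 (overall magnification ≈ 0.042).

9.64 cm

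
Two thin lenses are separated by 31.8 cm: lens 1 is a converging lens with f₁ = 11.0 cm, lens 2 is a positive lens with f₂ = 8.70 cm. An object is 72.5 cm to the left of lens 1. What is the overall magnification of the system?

m = +0.154

Lens 1: 1/d_i1 = 1/(11.0) − 1/(72.5) = 0.07712, so d_i1 = 12.97 cm; m₁ = −d_i1/d_o1 = -0.1789.
d_o2 = 31.8 − (12.97) = 18.83 cm.
Lens 2: 1/d_i2 = 1/(8.70) − 1/(18.83) = 0.06184, so d_i2 = 16.17 cm; m₂ = −d_i2/d_o2 = -0.8588.
m = m₁·m₂ = (-0.1789)(-0.8588) = +0.154.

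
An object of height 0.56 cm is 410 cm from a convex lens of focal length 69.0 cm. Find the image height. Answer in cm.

0.113 cm

1/d_i = 1/f − 1/d_o = 1/(69.00) − 1/(410) = 0.01205, so d_i = 82.96 cm.
m = −d_i/d_o = -0.2023.
|h_i| = |m|·h_o = 0.2023 × 0.56 = 0.113 cm. The image is real, inverted and reduced, on the far side of the lens.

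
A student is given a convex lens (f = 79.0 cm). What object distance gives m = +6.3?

m = −d_i/d_o ⇒ d_i = −m·d_o.
1/f = 1/d_o + 1/d_i = 1/d_o − 1/(m·d_o) = (1 − 1/m)/d_o, so d_o = f(1 − 1/m) = (79.00)(1 − 1/(+6.3)) = 66.5 cm.

66.5 cm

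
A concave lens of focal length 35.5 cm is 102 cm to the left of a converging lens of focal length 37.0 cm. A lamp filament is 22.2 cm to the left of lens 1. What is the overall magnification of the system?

f₁ = −35.5 cm (diverging).
Lens 1: 1/d_i1 = 1/(-35.5) − 1/(22.2) = -0.07321, so d_i1 = -13.66 cm; m₁ = −d_i1/d_o1 = +0.6153.
d_o2 = 102 − (-13.66) = 115.7 cm.
Lens 2: 1/d_i2 = 1/(37.0) − 1/(115.7) = 0.01838, so d_i2 = 54.40 cm; m₂ = −d_i2/d_o2 = -0.4701.
m = m₁·m₂ = (+0.6153)(-0.4701) = -0.289.

m = -0.289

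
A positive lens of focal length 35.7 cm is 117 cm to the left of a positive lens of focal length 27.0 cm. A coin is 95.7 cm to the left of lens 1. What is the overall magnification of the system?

m = +0.486

Lens 1: 1/d_i1 = 1/(35.7) − 1/(95.7) = 0.01756, so d_i1 = 56.94 cm; m₁ = −d_i1/d_o1 = -0.5950.
d_o2 = 117 − (56.94) = 60.06 cm.
Lens 2: 1/d_i2 = 1/(27.0) − 1/(60.06) = 0.02039, so d_i2 = 49.05 cm; m₂ = −d_i2/d_o2 = -0.8167.
m = m₁·m₂ = (-0.5950)(-0.8167) = +0.486.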